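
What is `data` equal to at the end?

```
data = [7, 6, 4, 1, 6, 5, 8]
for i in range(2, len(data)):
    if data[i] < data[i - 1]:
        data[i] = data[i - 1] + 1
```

i=2: 4<6, data[2] = 6+1 = 7 → [7, 6, 7, 1, 6, 5, 8]
i=3: 1<7, data[3] = 7+1 = 8 → [7, 6, 7, 8, 6, 5, 8]
i=4: 6<8, data[4] = 8+1 = 9 → [7, 6, 7, 8, 9, 5, 8]
i=5: 5<9, data[5] = 9+1 = 10 → [7, 6, 7, 8, 9, 10, 8]
i=6: 8<10, data[6] = 10+1 = 11 → [7, 6, 7, 8, 9, 10, 11]

[7, 6, 7, 8, 9, 10, 11]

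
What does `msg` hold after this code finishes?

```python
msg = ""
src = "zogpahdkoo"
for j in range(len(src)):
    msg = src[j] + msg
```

j=0: prepend 'z' → 'z'
j=1: prepend 'o' → 'oz'
j=2: prepend 'g' → 'goz'
j=3: prepend 'p' → 'pgoz'
j=4: prepend 'a' → 'apgoz'
j=5: prepend 'h' → 'hapgoz'
j=6: prepend 'd' → 'dhapgoz'
j=7: prepend 'k' → 'kdhapgoz'
j=8: prepend 'o' → 'okdhapgoz'
j=9: prepend 'o' → 'ookdhapgoz'

'ookdhapgoz'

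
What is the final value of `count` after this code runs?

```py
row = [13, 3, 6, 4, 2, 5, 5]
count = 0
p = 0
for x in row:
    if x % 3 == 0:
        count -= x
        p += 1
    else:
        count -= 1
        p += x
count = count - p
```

-45

x=13: not %3==0, count = 0-1 = -1; p=13
x=3: %3==0, count = (-1)-3 = -4; p=14
x=6: %3==0, count = (-4)-6 = -10; p=15
x=4: not %3==0, count = (-10)-1 = -11; p=19
x=2: not %3==0, count = (-11)-1 = -12; p=21
x=5: not %3==0, count = (-12)-1 = -13; p=26
x=5: not %3==0, count = (-13)-1 = -14; p=31
count-p = (-14)-31 = -45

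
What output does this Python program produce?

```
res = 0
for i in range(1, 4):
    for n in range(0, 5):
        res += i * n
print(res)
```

i=1,n=0: res = 0+0 = 0
i=1,n=1: res = 0+1 = 1
i=1,n=2: res = 1+2 = 3
i=1,n=3: res = 3+3 = 6
i=1,n=4: res = 6+4 = 10
i=2,n=0: res = 10+0 = 10
i=2,n=1: res = 10+2 = 12
i=2,n=2: res = 12+4 = 16
i=2,n=3: res = 16+6 = 22
i=2,n=4: res = 22+8 = 30
i=3,n=0: res = 30+0 = 30
i=3,n=1: res = 30+3 = 33
i=3,n=2: res = 33+6 = 39
i=3,n=3: res = 39+9 = 48
i=3,n=4: res = 48+12 = 60

60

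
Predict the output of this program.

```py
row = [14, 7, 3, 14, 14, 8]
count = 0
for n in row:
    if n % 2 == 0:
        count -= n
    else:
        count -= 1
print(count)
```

n=14: even, count = 0-14 = -14
n=7: not even, count = (-14)-1 = -15
n=3: not even, count = (-15)-1 = -16
n=14: even, count = (-16)-14 = -30
n=14: even, count = (-30)-14 = -44
n=8: even, count = (-44)-8 = -52

-52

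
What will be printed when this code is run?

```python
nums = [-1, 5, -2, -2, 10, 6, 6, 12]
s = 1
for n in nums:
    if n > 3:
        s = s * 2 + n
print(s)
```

240

n=-1: not >3
n=5: >3, s = 1*2+5 = 7
n=-2: not >3
n=-2: not >3
n=10: >3, s = 7*2+10 = 24
n=6: >3, s = 24*2+6 = 54
n=6: >3, s = 54*2+6 = 114
n=12: >3, s = 114*2+12 = 240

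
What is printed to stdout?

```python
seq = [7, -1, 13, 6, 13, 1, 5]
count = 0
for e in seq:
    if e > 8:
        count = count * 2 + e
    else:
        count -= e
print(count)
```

-3

e=7: not >8, count = 0-7 = -7
e=-1: not >8, count = (-7)-(-1) = -6
e=13: >8, count = (-6)*2+13 = 1
e=6: not >8, count = 1-6 = -5
e=13: >8, count = (-5)*2+13 = 3
e=1: not >8, count = 3-1 = 2
e=5: not >8, count = 2-5 = -3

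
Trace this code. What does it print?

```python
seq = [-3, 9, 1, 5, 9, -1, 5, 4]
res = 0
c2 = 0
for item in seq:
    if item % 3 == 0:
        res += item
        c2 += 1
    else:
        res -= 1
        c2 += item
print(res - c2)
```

item=-3: %3==0, res = 0+(-3) = -3; c2=1
item=9: %3==0, res = (-3)+9 = 6; c2=2
item=1: not %3==0, res = 6-1 = 5; c2=3
item=5: not %3==0, res = 5-1 = 4; c2=8
item=9: %3==0, res = 4+9 = 13; c2=9
item=-1: not %3==0, res = 13-1 = 12; c2=8
item=5: not %3==0, res = 12-1 = 11; c2=13
item=4: not %3==0, res = 11-1 = 10; c2=17
res-c2 = 10-17 = -7

-7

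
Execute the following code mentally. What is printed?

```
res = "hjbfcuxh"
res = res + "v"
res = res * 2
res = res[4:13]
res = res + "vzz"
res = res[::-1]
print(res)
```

+ 'v' → 'hjbfcuxhv'
repeat ×2 → 'hjbfcuxhvhjbfcuxhv'
slice [4:13] → 'cuxhvhjbf'
+ 'vzz' → 'cuxhvhjbfvzz'
reverse → 'zzvfbjhvhxuc'

zzvfbjhvhxuc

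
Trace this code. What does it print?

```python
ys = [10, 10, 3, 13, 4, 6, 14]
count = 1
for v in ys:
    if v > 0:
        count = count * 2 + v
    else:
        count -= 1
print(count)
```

1282

v=10: >0, count = 1*2+10 = 12
v=10: >0, count = 12*2+10 = 34
v=3: >0, count = 34*2+3 = 71
v=13: >0, count = 71*2+13 = 155
v=4: >0, count = 155*2+4 = 314
v=6: >0, count = 314*2+6 = 634
v=14: >0, count = 634*2+14 = 1282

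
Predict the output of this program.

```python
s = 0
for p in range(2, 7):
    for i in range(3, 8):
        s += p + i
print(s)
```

225

p=2,i=3: s = 0+5 = 5
p=2,i=4: s = 5+6 = 11
p=2,i=5: s = 11+7 = 18
p=2,i=6: s = 18+8 = 26
p=2,i=7: s = 26+9 = 35
p=3,i=3: s = 35+6 = 41
p=3,i=4: s = 41+7 = 48
p=3,i=5: s = 48+8 = 56
p=3,i=6: s = 56+9 = 65
p=3,i=7: s = 65+10 = 75
p=4,i=3: s = 75+7 = 82
p=4,i=4: s = 82+8 = 90
p=4,i=5: s = 90+9 = 99
p=4,i=6: s = 99+10 = 109
p=4,i=7: s = 109+11 = 120
p=5,i=3: s = 120+8 = 128
p=5,i=4: s = 128+9 = 137
p=5,i=5: s = 137+10 = 147
p=5,i=6: s = 147+11 = 158
p=5,i=7: s = 158+12 = 170
p=6,i=3: s = 170+9 = 179
p=6,i=4: s = 179+10 = 189
p=6,i=5: s = 189+11 = 200
p=6,i=6: s = 200+12 = 212
p=6,i=7: s = 212+13 = 225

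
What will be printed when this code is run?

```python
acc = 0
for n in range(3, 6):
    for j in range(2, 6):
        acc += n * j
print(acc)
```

n=3,j=2: acc = 0+6 = 6
n=3,j=3: acc = 6+9 = 15
n=3,j=4: acc = 15+12 = 27
n=3,j=5: acc = 27+15 = 42
n=4,j=2: acc = 42+8 = 50
n=4,j=3: acc = 50+12 = 62
n=4,j=4: acc = 62+16 = 78
n=4,j=5: acc = 78+20 = 98
n=5,j=2: acc = 98+10 = 108
n=5,j=3: acc = 108+15 = 123
n=5,j=4: acc = 123+20 = 143
n=5,j=5: acc = 143+25 = 168

168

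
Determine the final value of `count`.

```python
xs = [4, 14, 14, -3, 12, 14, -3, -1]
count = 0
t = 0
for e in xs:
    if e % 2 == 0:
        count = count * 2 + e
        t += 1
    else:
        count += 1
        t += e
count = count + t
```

e=4: even, count = 0*2+4 = 4; t=1
e=14: even, count = 4*2+14 = 22; t=2
e=14: even, count = 22*2+14 = 58; t=3
e=-3: not even, count = 58+1 = 59; t=0
e=12: even, count = 59*2+12 = 130; t=1
e=14: even, count = 130*2+14 = 274; t=2
e=-3: not even, count = 274+1 = 275; t=-1
e=-1: not even, count = 275+1 = 276; t=-2
count+t = 276+(-2) = 274

274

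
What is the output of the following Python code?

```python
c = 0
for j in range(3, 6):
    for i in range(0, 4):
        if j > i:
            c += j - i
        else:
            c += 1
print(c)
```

31

j=3,i=0: 3>0, c = 0+3 = 3
j=3,i=1: 3>1, c = 3+2 = 5
j=3,i=2: 3>2, c = 5+1 = 6
j=3,i=3: not 3>3, c = 6+1 = 7
j=4,i=0: 4>0, c = 7+4 = 11
j=4,i=1: 4>1, c = 11+3 = 14
j=4,i=2: 4>2, c = 14+2 = 16
j=4,i=3: 4>3, c = 16+1 = 17
j=5,i=0: 5>0, c = 17+5 = 22
j=5,i=1: 5>1, c = 22+4 = 26
j=5,i=2: 5>2, c = 26+3 = 29
j=5,i=3: 5>3, c = 29+2 = 31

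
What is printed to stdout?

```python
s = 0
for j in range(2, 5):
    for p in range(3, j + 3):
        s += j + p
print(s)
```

j=2,p=3: s = 0+5 = 5
j=2,p=4: s = 5+6 = 11
j=3,p=3: s = 11+6 = 17
j=3,p=4: s = 17+7 = 24
j=3,p=5: s = 24+8 = 32
j=4,p=3: s = 32+7 = 39
j=4,p=4: s = 39+8 = 47
j=4,p=5: s = 47+9 = 56
j=4,p=6: s = 56+10 = 66

66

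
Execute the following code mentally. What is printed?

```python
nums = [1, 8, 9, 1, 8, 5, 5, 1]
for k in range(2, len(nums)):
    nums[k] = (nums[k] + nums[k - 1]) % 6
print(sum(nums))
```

k=2: nums[2] = (9+8)%6 = 5 → [1, 8, 5, 1, 8, 5, 5, 1]
k=3: nums[3] = (1+5)%6 = 0 → [1, 8, 5, 0, 8, 5, 5, 1]
k=4: nums[4] = (8+0)%6 = 2 → [1, 8, 5, 0, 2, 5, 5, 1]
k=5: nums[5] = (5+2)%6 = 1 → [1, 8, 5, 0, 2, 1, 5, 1]
k=6: nums[6] = (5+1)%6 = 0 → [1, 8, 5, 0, 2, 1, 0, 1]
k=7: nums[7] = (1+0)%6 = 1 → [1, 8, 5, 0, 2, 1, 0, 1]
sum = 18

18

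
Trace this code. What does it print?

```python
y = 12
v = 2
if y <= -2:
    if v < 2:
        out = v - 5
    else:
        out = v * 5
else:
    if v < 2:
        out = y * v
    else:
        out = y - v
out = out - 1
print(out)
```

y=12, v=2
y <= -2 is False; v < 2 is False
→ out = y - v = 10
out = 10-1 = 9

9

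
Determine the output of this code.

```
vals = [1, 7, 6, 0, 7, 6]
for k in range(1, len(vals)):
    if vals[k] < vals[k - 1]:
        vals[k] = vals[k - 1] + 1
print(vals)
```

[1, 7, 8, 9, 10, 11]

k=1: 7>=1, unchanged → [1, 7, 6, 0, 7, 6]
k=2: 6<7, vals[2] = 7+1 = 8 → [1, 7, 8, 0, 7, 6]
k=3: 0<8, vals[3] = 8+1 = 9 → [1, 7, 8, 9, 7, 6]
k=4: 7<9, vals[4] = 9+1 = 10 → [1, 7, 8, 9, 10, 6]
k=5: 6<10, vals[5] = 10+1 = 11 → [1, 7, 8, 9, 10, 11]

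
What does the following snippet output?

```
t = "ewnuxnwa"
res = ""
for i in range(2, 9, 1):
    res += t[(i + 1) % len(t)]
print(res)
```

uxnwaew

i=2: add t[3]='u' → 'u'
i=3: add t[4]='x' → 'ux'
i=4: add t[5]='n' → 'uxn'
i=5: add t[6]='w' → 'uxnw'
i=6: add t[7]='a' → 'uxnwa'
i=7: add t[0]='e' → 'uxnwae'
i=8: add t[1]='w' → 'uxnwaew'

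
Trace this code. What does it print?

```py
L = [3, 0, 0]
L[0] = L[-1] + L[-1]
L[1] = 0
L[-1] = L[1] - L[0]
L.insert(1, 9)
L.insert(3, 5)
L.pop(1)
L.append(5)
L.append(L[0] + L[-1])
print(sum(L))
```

L[0] = L[-1]+L[-1] = 0+0 = 0 → [0, 0, 0]
L[1] = 0 → [0, 0, 0]
L[-1] = L[1]-L[0] = 0-0 = 0 → [0, 0, 0]
insert 9 at 1 → [0, 9, 0, 0]
insert 5 at 3 → [0, 9, 0, 5, 0]
pop(1) removes 9 → [0, 0, 5, 0]
append 5 → [0, 0, 5, 0, 5]
append L[0]+L[-1] = 0+5 = 5 → [0, 0, 5, 0, 5, 5]
sum = 15

15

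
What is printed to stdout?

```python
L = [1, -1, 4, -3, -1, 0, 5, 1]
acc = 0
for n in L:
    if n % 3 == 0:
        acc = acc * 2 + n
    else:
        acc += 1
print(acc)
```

n=1: not %3==0, acc = 0+1 = 1
n=-1: not %3==0, acc = 1+1 = 2
n=4: not %3==0, acc = 2+1 = 3
n=-3: %3==0, acc = 3*2+(-3) = 3
n=-1: not %3==0, acc = 3+1 = 4
n=0: %3==0, acc = 4*2+0 = 8
n=5: not %3==0, acc = 8+1 = 9
n=1: not %3==0, acc = 9+1 = 10

10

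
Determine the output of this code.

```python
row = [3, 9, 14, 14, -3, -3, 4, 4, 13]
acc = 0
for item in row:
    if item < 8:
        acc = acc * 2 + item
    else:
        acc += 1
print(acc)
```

73

item=3: <8, acc = 0*2+3 = 3
item=9: not <8, acc = 3+1 = 4
item=14: not <8, acc = 4+1 = 5
item=14: not <8, acc = 5+1 = 6
item=-3: <8, acc = 6*2+(-3) = 9
item=-3: <8, acc = 9*2+(-3) = 15
item=4: <8, acc = 15*2+4 = 34
item=4: <8, acc = 34*2+4 = 72
item=13: not <8, acc = 72+1 = 73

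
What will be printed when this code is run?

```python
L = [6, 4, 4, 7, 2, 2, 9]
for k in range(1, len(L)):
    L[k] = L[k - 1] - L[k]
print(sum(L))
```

-49

k=1: L[1] = 6-4 = 2 → [6, 2, 4, 7, 2, 2, 9]
k=2: L[2] = 2-4 = -2 → [6, 2, -2, 7, 2, 2, 9]
k=3: L[3] = (-2)-7 = -9 → [6, 2, -2, -9, 2, 2, 9]
k=4: L[4] = (-9)-2 = -11 → [6, 2, -2, -9, -11, 2, 9]
k=5: L[5] = (-11)-2 = -13 → [6, 2, -2, -9, -11, -13, 9]
k=6: L[6] = (-13)-9 = -22 → [6, 2, -2, -9, -11, -13, -22]
sum = -49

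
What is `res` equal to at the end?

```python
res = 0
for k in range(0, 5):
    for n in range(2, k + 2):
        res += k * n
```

95

k=1,n=2: res = 0+2 = 2
k=2,n=2: res = 2+4 = 6
k=2,n=3: res = 6+6 = 12
k=3,n=2: res = 12+6 = 18
k=3,n=3: res = 18+9 = 27
k=3,n=4: res = 27+12 = 39
k=4,n=2: res = 39+8 = 47
k=4,n=3: res = 47+12 = 59
k=4,n=4: res = 59+16 = 75
k=4,n=5: res = 75+20 = 95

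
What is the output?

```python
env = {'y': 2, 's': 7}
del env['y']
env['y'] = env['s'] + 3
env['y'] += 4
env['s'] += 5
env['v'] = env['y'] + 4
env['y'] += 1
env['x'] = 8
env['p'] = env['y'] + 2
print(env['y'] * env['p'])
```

255

del 'y' → {'s': 7}
env['y'] = env['s']+3 = 10 → {'s': 7, 'y': 10}
env['y'] = 10+4 = 14 → {'s': 7, 'y': 14}
env['s'] = 7+5 = 12 → {'s': 12, 'y': 14}
env['v'] = env['y']+4 = 18 → {'s': 12, 'y': 14, 'v': 18}
env['y'] = 14+1 = 15 → {'s': 12, 'y': 15, 'v': 18}
env['x'] = 8 → {'s': 12, 'y': 15, 'v': 18, 'x': 8}
env['p'] = env['y']+2 = 17 → {'s': 12, 'y': 15, 'v': 18, 'x': 8, 'p': 17}
env['y']*env['p'] = 15*17 = 255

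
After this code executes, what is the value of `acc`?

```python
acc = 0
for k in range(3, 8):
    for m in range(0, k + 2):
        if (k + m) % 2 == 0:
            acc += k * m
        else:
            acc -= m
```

k=3,m=0: odd sum, acc = 0-0 = 0
k=3,m=1: even sum, acc = 0+3 = 3
k=3,m=2: odd sum, acc = 3-2 = 1
k=3,m=3: even sum, acc = 1+9 = 10
k=3,m=4: odd sum, acc = 10-4 = 6
k=4,m=0: even sum, acc = 6+0 = 6
k=4,m=1: odd sum, acc = 6-1 = 5
k=4,m=2: even sum, acc = 5+8 = 13
k=4,m=3: odd sum, acc = 13-3 = 10
k=4,m=4: even sum, acc = 10+16 = 26
k=4,m=5: odd sum, acc = 26-5 = 21
k=5,m=0: odd sum, acc = 21-0 = 21
k=5,m=1: even sum, acc = 21+5 = 26
k=5,m=2: odd sum, acc = 26-2 = 24
k=5,m=3: even sum, acc = 24+15 = 39
k=5,m=4: odd sum, acc = 39-4 = 35
k=5,m=5: even sum, acc = 35+25 = 60
k=5,m=6: odd sum, acc = 60-6 = 54
k=6,m=0: even sum, acc = 54+0 = 54
k=6,m=1: odd sum, acc = 54-1 = 53
k=6,m=2: even sum, acc = 53+12 = 65
k=6,m=3: odd sum, acc = 65-3 = 62
k=6,m=4: even sum, acc = 62+24 = 86
k=6,m=5: odd sum, acc = 86-5 = 81
k=6,m=6: even sum, acc = 81+36 = 117
k=6,m=7: odd sum, acc = 117-7 = 110
k=7,m=0: odd sum, acc = 110-0 = 110
k=7,m=1: even sum, acc = 110+7 = 117
k=7,m=2: odd sum, acc = 117-2 = 115
k=7,m=3: even sum, acc = 115+21 = 136
k=7,m=4: odd sum, acc = 136-4 = 132
k=7,m=5: even sum, acc = 132+35 = 167
k=7,m=6: odd sum, acc = 167-6 = 161
k=7,m=7: even sum, acc = 161+49 = 210
k=7,m=8: odd sum, acc = 210-8 = 202

202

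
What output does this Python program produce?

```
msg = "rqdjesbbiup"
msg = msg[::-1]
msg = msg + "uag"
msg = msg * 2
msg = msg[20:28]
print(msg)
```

ejdqruag

reverse → 'puibbsejdqr'
+ 'uag' → 'puibbsejdqruag'
repeat ×2 → 'puibbsejdqruagpuibbsejdqruag'
slice [20:28] → 'ejdqruag'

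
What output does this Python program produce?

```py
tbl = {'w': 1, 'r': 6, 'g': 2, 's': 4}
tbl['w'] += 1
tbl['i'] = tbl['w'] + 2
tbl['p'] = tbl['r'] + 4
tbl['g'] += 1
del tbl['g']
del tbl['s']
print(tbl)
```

{'w': 2, 'r': 6, 'i': 4, 'p': 10}

tbl['w'] = 1+1 = 2 → {'w': 2, 'r': 6, 'g': 2, 's': 4}
tbl['i'] = tbl['w']+2 = 4 → {'w': 2, 'r': 6, 'g': 2, 's': 4, 'i': 4}
tbl['p'] = tbl['r']+4 = 10 → {'w': 2, 'r': 6, 'g': 2, 's': 4, 'i': 4, 'p': 10}
tbl['g'] = 2+1 = 3 → {'w': 2, 'r': 6, 'g': 3, 's': 4, 'i': 4, 'p': 10}
del 'g' → {'w': 2, 'r': 6, 's': 4, 'i': 4, 'p': 10}
del 's' → {'w': 2, 'r': 6, 'i': 4, 'p': 10}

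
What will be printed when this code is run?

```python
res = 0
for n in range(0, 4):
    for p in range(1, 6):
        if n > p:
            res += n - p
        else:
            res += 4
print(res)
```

n=0,p=1: not 0>1, res = 0+4 = 4
n=0,p=2: not 0>2, res = 4+4 = 8
n=0,p=3: not 0>3, res = 8+4 = 12
n=0,p=4: not 0>4, res = 12+4 = 16
n=0,p=5: not 0>5, res = 16+4 = 20
n=1,p=1: not 1>1, res = 20+4 = 24
n=1,p=2: not 1>2, res = 24+4 = 28
n=1,p=3: not 1>3, res = 28+4 = 32
n=1,p=4: not 1>4, res = 32+4 = 36
n=1,p=5: not 1>5, res = 36+4 = 40
n=2,p=1: 2>1, res = 40+1 = 41
n=2,p=2: not 2>2, res = 41+4 = 45
n=2,p=3: not 2>3, res = 45+4 = 49
n=2,p=4: not 2>4, res = 49+4 = 53
n=2,p=5: not 2>5, res = 53+4 = 57
n=3,p=1: 3>1, res = 57+2 = 59
n=3,p=2: 3>2, res = 59+1 = 60
n=3,p=3: not 3>3, res = 60+4 = 64
n=3,p=4: not 3>4, res = 64+4 = 68
n=3,p=5: not 3>5, res = 68+4 = 72

72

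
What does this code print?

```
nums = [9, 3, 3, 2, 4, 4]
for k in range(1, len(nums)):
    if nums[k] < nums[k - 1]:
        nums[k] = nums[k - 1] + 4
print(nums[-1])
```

29

k=1: 3<9, nums[1] = 9+4 = 13 → [9, 13, 3, 2, 4, 4]
k=2: 3<13, nums[2] = 13+4 = 17 → [9, 13, 17, 2, 4, 4]
k=3: 2<17, nums[3] = 17+4 = 21 → [9, 13, 17, 21, 4, 4]
k=4: 4<21, nums[4] = 21+4 = 25 → [9, 13, 17, 21, 25, 4]
k=5: 4<25, nums[5] = 25+4 = 29 → [9, 13, 17, 21, 25, 29]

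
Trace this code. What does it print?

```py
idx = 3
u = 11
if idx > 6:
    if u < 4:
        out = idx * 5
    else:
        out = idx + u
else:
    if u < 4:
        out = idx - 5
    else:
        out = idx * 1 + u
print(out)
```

idx=3, u=11
idx > 6 is False; u < 4 is False
→ out = idx * 1 + u = 14

14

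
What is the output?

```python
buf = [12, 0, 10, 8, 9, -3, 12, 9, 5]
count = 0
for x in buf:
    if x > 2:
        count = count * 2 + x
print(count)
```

1359

x=12: >2, count = 0*2+12 = 12
x=0: not >2
x=10: >2, count = 12*2+10 = 34
x=8: >2, count = 34*2+8 = 76
x=9: >2, count = 76*2+9 = 161
x=-3: not >2
x=12: >2, count = 161*2+12 = 334
x=9: >2, count = 334*2+9 = 677
x=5: >2, count = 677*2+5 = 1359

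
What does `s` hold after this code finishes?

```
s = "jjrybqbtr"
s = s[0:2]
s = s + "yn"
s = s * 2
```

'jjynjjyn'

slice [0:2] → 'jj'
+ 'yn' → 'jjyn'
repeat ×2 → 'jjynjjyn'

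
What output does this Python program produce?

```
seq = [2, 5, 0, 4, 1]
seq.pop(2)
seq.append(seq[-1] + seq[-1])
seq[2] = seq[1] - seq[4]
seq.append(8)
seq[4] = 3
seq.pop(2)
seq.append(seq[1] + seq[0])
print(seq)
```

[2, 5, 1, 3, 8, 7]

pop(2) removes 0 → [2, 5, 4, 1]
append seq[-1]+seq[-1] = 1+1 = 2 → [2, 5, 4, 1, 2]
seq[2] = seq[1]-seq[4] = 5-2 = 3 → [2, 5, 3, 1, 2]
append 8 → [2, 5, 3, 1, 2, 8]
seq[4] = 3 → [2, 5, 3, 1, 3, 8]
pop(2) removes 3 → [2, 5, 1, 3, 8]
append seq[1]+seq[0] = 5+2 = 7 → [2, 5, 1, 3, 8, 7]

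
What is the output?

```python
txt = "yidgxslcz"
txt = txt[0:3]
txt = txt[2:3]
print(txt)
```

slice [0:3] → 'yid'
slice [2:3] → 'd'

d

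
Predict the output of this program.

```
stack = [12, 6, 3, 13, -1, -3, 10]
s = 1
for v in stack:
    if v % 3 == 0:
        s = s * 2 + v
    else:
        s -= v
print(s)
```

v=12: %3==0, s = 1*2+12 = 14
v=6: %3==0, s = 14*2+6 = 34
v=3: %3==0, s = 34*2+3 = 71
v=13: not %3==0, s = 71-13 = 58
v=-1: not %3==0, s = 58-(-1) = 59
v=-3: %3==0, s = 59*2+(-3) = 115
v=10: not %3==0, s = 115-10 = 105

105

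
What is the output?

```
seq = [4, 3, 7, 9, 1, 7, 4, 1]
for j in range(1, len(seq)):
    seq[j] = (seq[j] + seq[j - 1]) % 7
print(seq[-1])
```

1

j=1: seq[1] = (3+4)%7 = 0 → [4, 0, 7, 9, 1, 7, 4, 1]
j=2: seq[2] = (7+0)%7 = 0 → [4, 0, 0, 9, 1, 7, 4, 1]
j=3: seq[3] = (9+0)%7 = 2 → [4, 0, 0, 2, 1, 7, 4, 1]
j=4: seq[4] = (1+2)%7 = 3 → [4, 0, 0, 2, 3, 7, 4, 1]
j=5: seq[5] = (7+3)%7 = 3 → [4, 0, 0, 2, 3, 3, 4, 1]
j=6: seq[6] = (4+3)%7 = 0 → [4, 0, 0, 2, 3, 3, 0, 1]
j=7: seq[7] = (1+0)%7 = 1 → [4, 0, 0, 2, 3, 3, 0, 1]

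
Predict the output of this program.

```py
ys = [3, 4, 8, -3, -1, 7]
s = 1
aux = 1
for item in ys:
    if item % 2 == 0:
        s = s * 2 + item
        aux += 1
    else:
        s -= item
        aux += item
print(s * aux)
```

45

item=3: not even, s = 1-3 = -2; aux=4
item=4: even, s = (-2)*2+4 = 0; aux=5
item=8: even, s = 0*2+8 = 8; aux=6
item=-3: not even, s = 8-(-3) = 11; aux=3
item=-1: not even, s = 11-(-1) = 12; aux=2
item=7: not even, s = 12-7 = 5; aux=9
s*aux = 5*9 = 45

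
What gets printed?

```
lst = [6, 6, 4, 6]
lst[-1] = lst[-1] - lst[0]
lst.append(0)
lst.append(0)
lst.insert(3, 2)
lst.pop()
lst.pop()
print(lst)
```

lst[-1] = lst[-1]-lst[0] = 6-6 = 0 → [6, 6, 4, 0]
append 0 → [6, 6, 4, 0, 0]
append 0 → [6, 6, 4, 0, 0, 0]
insert 2 at 3 → [6, 6, 4, 2, 0, 0, 0]
pop() removes 0 → [6, 6, 4, 2, 0, 0]
pop() removes 0 → [6, 6, 4, 2, 0]

[6, 6, 4, 2, 0]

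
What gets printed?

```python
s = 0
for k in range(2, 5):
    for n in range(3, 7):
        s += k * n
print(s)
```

k=2,n=3: s = 0+6 = 6
k=2,n=4: s = 6+8 = 14
k=2,n=5: s = 14+10 = 24
k=2,n=6: s = 24+12 = 36
k=3,n=3: s = 36+9 = 45
k=3,n=4: s = 45+12 = 57
k=3,n=5: s = 57+15 = 72
k=3,n=6: s = 72+18 = 90
k=4,n=3: s = 90+12 = 102
k=4,n=4: s = 102+16 = 118
k=4,n=5: s = 118+20 = 138
k=4,n=6: s = 138+24 = 162

162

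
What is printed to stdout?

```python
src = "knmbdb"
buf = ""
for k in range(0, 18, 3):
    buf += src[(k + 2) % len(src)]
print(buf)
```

mbmbmb

k=0: add src[2]='m' → 'm'
k=3: add src[5]='b' → 'mb'
k=6: add src[2]='m' → 'mbm'
k=9: add src[5]='b' → 'mbmb'
k=12: add src[2]='m' → 'mbmbm'
k=15: add src[5]='b' → 'mbmbmb'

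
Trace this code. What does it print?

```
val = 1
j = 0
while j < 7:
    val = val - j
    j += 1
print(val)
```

j=0: val = 1-0 = 1
j=1: val = 1-1 = 0
j=2: val = 0-2 = -2
j=3: val = (-2)-3 = -5
j=4: val = (-5)-4 = -9
j=5: val = (-9)-5 = -14
j=6: val = (-14)-6 = -20

-20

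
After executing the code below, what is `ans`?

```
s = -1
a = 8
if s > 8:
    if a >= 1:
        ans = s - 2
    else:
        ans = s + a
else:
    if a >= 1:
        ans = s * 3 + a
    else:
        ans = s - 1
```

s=-1, a=8
s > 8 is False; a >= 1 is True
→ ans = s * 3 + a = 5

5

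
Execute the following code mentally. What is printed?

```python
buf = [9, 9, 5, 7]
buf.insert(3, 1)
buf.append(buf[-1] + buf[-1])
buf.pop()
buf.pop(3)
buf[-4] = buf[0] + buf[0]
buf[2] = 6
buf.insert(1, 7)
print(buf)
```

[18, 7, 9, 6, 7]

insert 1 at 3 → [9, 9, 5, 1, 7]
append buf[-1]+buf[-1] = 7+7 = 14 → [9, 9, 5, 1, 7, 14]
pop() removes 14 → [9, 9, 5, 1, 7]
pop(3) removes 1 → [9, 9, 5, 7]
buf[-4] = buf[0]+buf[0] = 9+9 = 18 → [18, 9, 5, 7]
buf[2] = 6 → [18, 9, 6, 7]
insert 7 at 1 → [18, 7, 9, 6, 7]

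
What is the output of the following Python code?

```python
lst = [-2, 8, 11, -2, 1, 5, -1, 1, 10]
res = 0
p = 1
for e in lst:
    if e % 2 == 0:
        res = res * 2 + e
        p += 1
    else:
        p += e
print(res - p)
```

0

e=-2: even, res = 0*2+(-2) = -2; p=2
e=8: even, res = (-2)*2+8 = 4; p=3
e=11: not even; p=14
e=-2: even, res = 4*2+(-2) = 6; p=15
e=1: not even; p=16
e=5: not even; p=21
e=-1: not even; p=20
e=1: not even; p=21
e=10: even, res = 6*2+10 = 22; p=22
res-p = 22-22 = 0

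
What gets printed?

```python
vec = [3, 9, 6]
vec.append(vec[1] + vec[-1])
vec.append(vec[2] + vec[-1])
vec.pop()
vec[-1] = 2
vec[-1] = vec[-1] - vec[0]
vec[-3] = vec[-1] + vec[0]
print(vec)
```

append vec[1]+vec[-1] = 9+6 = 15 → [3, 9, 6, 15]
append vec[2]+vec[-1] = 6+15 = 21 → [3, 9, 6, 15, 21]
pop() removes 21 → [3, 9, 6, 15]
vec[-1] = 2 → [3, 9, 6, 2]
vec[-1] = vec[-1]-vec[0] = 2-3 = -1 → [3, 9, 6, -1]
vec[-3] = vec[-1]+vec[0] = (-1)+3 = 2 → [3, 2, 6, -1]

[3, 2, 6, -1]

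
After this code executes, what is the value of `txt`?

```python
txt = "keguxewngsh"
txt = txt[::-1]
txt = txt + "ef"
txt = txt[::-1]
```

'fekeguxewngsh'

reverse → 'hsgnwexugek'
+ 'ef' → 'hsgnwexugekef'
reverse → 'fekeguxewngsh'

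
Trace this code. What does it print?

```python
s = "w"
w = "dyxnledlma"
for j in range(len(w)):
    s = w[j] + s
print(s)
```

j=0: prepend 'd' → 'dw'
j=1: prepend 'y' → 'ydw'
j=2: prepend 'x' → 'xydw'
j=3: prepend 'n' → 'nxydw'
j=4: prepend 'l' → 'lnxydw'
j=5: prepend 'e' → 'elnxydw'
j=6: prepend 'd' → 'delnxydw'
j=7: prepend 'l' → 'ldelnxydw'
j=8: prepend 'm' → 'mldelnxydw'
j=9: prepend 'a' → 'amldelnxydw'

amldelnxydw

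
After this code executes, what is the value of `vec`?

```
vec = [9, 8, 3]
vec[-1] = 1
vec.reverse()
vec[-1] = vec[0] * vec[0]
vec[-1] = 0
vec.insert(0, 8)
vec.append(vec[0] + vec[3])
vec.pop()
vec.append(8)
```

vec[-1] = 1 → [9, 8, 1]
reverse → [1, 8, 9]
vec[-1] = vec[0]*vec[0] = 1*1 = 1 → [1, 8, 1]
vec[-1] = 0 → [1, 8, 0]
insert 8 at 0 → [8, 1, 8, 0]
append vec[0]+vec[3] = 8+0 = 8 → [8, 1, 8, 0, 8]
pop() removes 8 → [8, 1, 8, 0]
append 8 → [8, 1, 8, 0, 8]

[8, 1, 8, 0, 8]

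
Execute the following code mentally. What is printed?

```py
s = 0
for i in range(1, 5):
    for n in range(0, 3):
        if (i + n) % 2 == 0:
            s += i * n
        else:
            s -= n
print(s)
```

i=1,n=0: odd sum, s = 0-0 = 0
i=1,n=1: even sum, s = 0+1 = 1
i=1,n=2: odd sum, s = 1-2 = -1
i=2,n=0: even sum, s = (-1)+0 = -1
i=2,n=1: odd sum, s = (-1)-1 = -2
i=2,n=2: even sum, s = (-2)+4 = 2
i=3,n=0: odd sum, s = 2-0 = 2
i=3,n=1: even sum, s = 2+3 = 5
i=3,n=2: odd sum, s = 5-2 = 3
i=4,n=0: even sum, s = 3+0 = 3
i=4,n=1: odd sum, s = 3-1 = 2
i=4,n=2: even sum, s = 2+8 = 10

10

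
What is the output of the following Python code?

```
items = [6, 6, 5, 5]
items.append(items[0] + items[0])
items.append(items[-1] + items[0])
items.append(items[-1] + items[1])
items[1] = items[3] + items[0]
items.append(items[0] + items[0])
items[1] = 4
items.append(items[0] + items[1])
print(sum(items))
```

96

append items[0]+items[0] = 6+6 = 12 → [6, 6, 5, 5, 12]
append items[-1]+items[0] = 12+6 = 18 → [6, 6, 5, 5, 12, 18]
append items[-1]+items[1] = 18+6 = 24 → [6, 6, 5, 5, 12, 18, 24]
items[1] = items[3]+items[0] = 5+6 = 11 → [6, 11, 5, 5, 12, 18, 24]
append items[0]+items[0] = 6+6 = 12 → [6, 11, 5, 5, 12, 18, 24, 12]
items[1] = 4 → [6, 4, 5, 5, 12, 18, 24, 12]
append items[0]+items[1] = 6+4 = 10 → [6, 4, 5, 5, 12, 18, 24, 12, 10]
sum = 96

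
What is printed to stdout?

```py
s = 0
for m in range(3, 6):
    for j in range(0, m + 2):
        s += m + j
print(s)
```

120

m=3,j=0: s = 0+3 = 3
m=3,j=1: s = 3+4 = 7
m=3,j=2: s = 7+5 = 12
m=3,j=3: s = 12+6 = 18
m=3,j=4: s = 18+7 = 25
m=4,j=0: s = 25+4 = 29
m=4,j=1: s = 29+5 = 34
m=4,j=2: s = 34+6 = 40
m=4,j=3: s = 40+7 = 47
m=4,j=4: s = 47+8 = 55
m=4,j=5: s = 55+9 = 64
m=5,j=0: s = 64+5 = 69
m=5,j=1: s = 69+6 = 75
m=5,j=2: s = 75+7 = 82
m=5,j=3: s = 82+8 = 90
m=5,j=4: s = 90+9 = 99
m=5,j=5: s = 99+10 = 109
m=5,j=6: s = 109+11 = 120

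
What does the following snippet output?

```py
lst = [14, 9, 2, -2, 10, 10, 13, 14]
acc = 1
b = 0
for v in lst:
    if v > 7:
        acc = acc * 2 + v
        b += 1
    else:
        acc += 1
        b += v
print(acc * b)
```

5088

v=14: >7, acc = 1*2+14 = 16; b=1
v=9: >7, acc = 16*2+9 = 41; b=2
v=2: not >7, acc = 41+1 = 42; b=4
v=-2: not >7, acc = 42+1 = 43; b=2
v=10: >7, acc = 43*2+10 = 96; b=3
v=10: >7, acc = 96*2+10 = 202; b=4
v=13: >7, acc = 202*2+13 = 417; b=5
v=14: >7, acc = 417*2+14 = 848; b=6
acc*b = 848*6 = 5088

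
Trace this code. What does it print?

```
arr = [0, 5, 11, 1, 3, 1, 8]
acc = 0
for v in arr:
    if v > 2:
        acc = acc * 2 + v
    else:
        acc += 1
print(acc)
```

120

v=0: not >2, acc = 0+1 = 1
v=5: >2, acc = 1*2+5 = 7
v=11: >2, acc = 7*2+11 = 25
v=1: not >2, acc = 25+1 = 26
v=3: >2, acc = 26*2+3 = 55
v=1: not >2, acc = 55+1 = 56
v=8: >2, acc = 56*2+8 = 120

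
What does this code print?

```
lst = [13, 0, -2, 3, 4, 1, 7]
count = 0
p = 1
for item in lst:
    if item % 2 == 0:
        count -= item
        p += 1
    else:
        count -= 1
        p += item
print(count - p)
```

-34

item=13: not even, count = 0-1 = -1; p=14
item=0: even, count = (-1)-0 = -1; p=15
item=-2: even, count = (-1)-(-2) = 1; p=16
item=3: not even, count = 1-1 = 0; p=19
item=4: even, count = 0-4 = -4; p=20
item=1: not even, count = (-4)-1 = -5; p=21
item=7: not even, count = (-5)-1 = -6; p=28
count-p = (-6)-28 = -34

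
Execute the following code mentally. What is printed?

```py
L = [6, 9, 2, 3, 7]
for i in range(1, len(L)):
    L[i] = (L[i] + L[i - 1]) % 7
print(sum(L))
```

i=1: L[1] = (9+6)%7 = 1 → [6, 1, 2, 3, 7]
i=2: L[2] = (2+1)%7 = 3 → [6, 1, 3, 3, 7]
i=3: L[3] = (3+3)%7 = 6 → [6, 1, 3, 6, 7]
i=4: L[4] = (7+6)%7 = 6 → [6, 1, 3, 6, 6]
sum = 22

22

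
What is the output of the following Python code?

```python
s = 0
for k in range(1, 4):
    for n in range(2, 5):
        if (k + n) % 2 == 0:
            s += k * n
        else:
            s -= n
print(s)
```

k=1,n=2: odd sum, s = 0-2 = -2
k=1,n=3: even sum, s = (-2)+3 = 1
k=1,n=4: odd sum, s = 1-4 = -3
k=2,n=2: even sum, s = (-3)+4 = 1
k=2,n=3: odd sum, s = 1-3 = -2
k=2,n=4: even sum, s = (-2)+8 = 6
k=3,n=2: odd sum, s = 6-2 = 4
k=3,n=3: even sum, s = 4+9 = 13
k=3,n=4: odd sum, s = 13-4 = 9

9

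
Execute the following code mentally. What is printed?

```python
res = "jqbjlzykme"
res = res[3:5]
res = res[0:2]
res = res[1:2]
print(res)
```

slice [3:5] → 'jl'
slice [0:2] → 'jl'
slice [1:2] → 'l'

l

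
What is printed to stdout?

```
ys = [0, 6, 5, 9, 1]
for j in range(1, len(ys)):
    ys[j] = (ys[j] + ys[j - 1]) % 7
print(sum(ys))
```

16

j=1: ys[1] = (6+0)%7 = 6 → [0, 6, 5, 9, 1]
j=2: ys[2] = (5+6)%7 = 4 → [0, 6, 4, 9, 1]
j=3: ys[3] = (9+4)%7 = 6 → [0, 6, 4, 6, 1]
j=4: ys[4] = (1+6)%7 = 0 → [0, 6, 4, 6, 0]
sum = 16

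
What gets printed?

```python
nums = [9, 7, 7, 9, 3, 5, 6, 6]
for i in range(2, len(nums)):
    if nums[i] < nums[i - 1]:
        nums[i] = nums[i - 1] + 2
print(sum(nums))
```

i=2: 7>=7, unchanged → [9, 7, 7, 9, 3, 5, 6, 6]
i=3: 9>=7, unchanged → [9, 7, 7, 9, 3, 5, 6, 6]
i=4: 3<9, nums[4] = 9+2 = 11 → [9, 7, 7, 9, 11, 5, 6, 6]
i=5: 5<11, nums[5] = 11+2 = 13 → [9, 7, 7, 9, 11, 13, 6, 6]
i=6: 6<13, nums[6] = 13+2 = 15 → [9, 7, 7, 9, 11, 13, 15, 6]
i=7: 6<15, nums[7] = 15+2 = 17 → [9, 7, 7, 9, 11, 13, 15, 17]
sum = 88

88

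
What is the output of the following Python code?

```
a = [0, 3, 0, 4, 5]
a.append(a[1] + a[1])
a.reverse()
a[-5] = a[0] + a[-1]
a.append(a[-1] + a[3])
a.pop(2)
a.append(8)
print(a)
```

append a[1]+a[1] = 3+3 = 6 → [0, 3, 0, 4, 5, 6]
reverse → [6, 5, 4, 0, 3, 0]
a[-5] = a[0]+a[-1] = 6+0 = 6 → [6, 6, 4, 0, 3, 0]
append a[-1]+a[3] = 0+0 = 0 → [6, 6, 4, 0, 3, 0, 0]
pop(2) removes 4 → [6, 6, 0, 3, 0, 0]
append 8 → [6, 6, 0, 3, 0, 0, 8]

[6, 6, 0, 3, 0, 0, 8]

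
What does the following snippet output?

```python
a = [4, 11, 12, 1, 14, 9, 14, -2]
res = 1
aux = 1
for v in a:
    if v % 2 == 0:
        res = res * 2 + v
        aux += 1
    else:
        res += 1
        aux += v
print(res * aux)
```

v=4: even, res = 1*2+4 = 6; aux=2
v=11: not even, res = 6+1 = 7; aux=13
v=12: even, res = 7*2+12 = 26; aux=14
v=1: not even, res = 26+1 = 27; aux=15
v=14: even, res = 27*2+14 = 68; aux=16
v=9: not even, res = 68+1 = 69; aux=25
v=14: even, res = 69*2+14 = 152; aux=26
v=-2: even, res = 152*2+(-2) = 302; aux=27
res*aux = 302*27 = 8154

8154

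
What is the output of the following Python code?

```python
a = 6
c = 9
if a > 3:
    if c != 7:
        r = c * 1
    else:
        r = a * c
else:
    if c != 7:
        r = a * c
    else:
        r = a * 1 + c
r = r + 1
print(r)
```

10

a=6, c=9
a > 3 is True; c != 7 is True
→ r = c * 1 = 9
r = 9+1 = 10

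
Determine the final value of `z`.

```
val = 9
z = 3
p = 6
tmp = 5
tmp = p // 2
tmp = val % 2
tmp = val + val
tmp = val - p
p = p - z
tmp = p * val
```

tmp = 6//2 = 3
tmp = 9%2 = 1
tmp = 9+9 = 18
tmp = 9-6 = 3
p = 6-3 = 3
tmp = 3*9 = 27

3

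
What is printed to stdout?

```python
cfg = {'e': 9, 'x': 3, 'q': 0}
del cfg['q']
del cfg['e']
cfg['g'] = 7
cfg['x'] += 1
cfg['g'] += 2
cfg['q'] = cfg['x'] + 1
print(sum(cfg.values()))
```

del 'q' → {'e': 9, 'x': 3}
del 'e' → {'x': 3}
cfg['g'] = 7 → {'x': 3, 'g': 7}
cfg['x'] = 3+1 = 4 → {'x': 4, 'g': 7}
cfg['g'] = 7+2 = 9 → {'x': 4, 'g': 9}
cfg['q'] = cfg['x']+1 = 5 → {'x': 4, 'g': 9, 'q': 5}
sum of values = 18

18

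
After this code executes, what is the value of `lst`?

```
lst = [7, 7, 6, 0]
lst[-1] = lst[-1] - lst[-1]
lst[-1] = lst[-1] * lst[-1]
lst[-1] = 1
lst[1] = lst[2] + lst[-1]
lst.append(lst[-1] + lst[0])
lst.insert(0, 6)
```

lst[-1] = lst[-1]-lst[-1] = 0-0 = 0 → [7, 7, 6, 0]
lst[-1] = lst[-1]*lst[-1] = 0*0 = 0 → [7, 7, 6, 0]
lst[-1] = 1 → [7, 7, 6, 1]
lst[1] = lst[2]+lst[-1] = 6+1 = 7 → [7, 7, 6, 1]
append lst[-1]+lst[0] = 1+7 = 8 → [7, 7, 6, 1, 8]
insert 6 at 0 → [6, 7, 7, 6, 1, 8]

[6, 7, 7, 6, 1, 8]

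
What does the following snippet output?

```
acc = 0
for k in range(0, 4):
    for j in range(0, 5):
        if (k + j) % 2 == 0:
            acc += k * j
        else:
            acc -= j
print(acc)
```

k=0,j=0: even sum, acc = 0+0 = 0
k=0,j=1: odd sum, acc = 0-1 = -1
k=0,j=2: even sum, acc = (-1)+0 = -1
k=0,j=3: odd sum, acc = (-1)-3 = -4
k=0,j=4: even sum, acc = (-4)+0 = -4
k=1,j=0: odd sum, acc = (-4)-0 = -4
k=1,j=1: even sum, acc = (-4)+1 = -3
k=1,j=2: odd sum, acc = (-3)-2 = -5
k=1,j=3: even sum, acc = (-5)+3 = -2
k=1,j=4: odd sum, acc = (-2)-4 = -6
k=2,j=0: even sum, acc = (-6)+0 = -6
k=2,j=1: odd sum, acc = (-6)-1 = -7
k=2,j=2: even sum, acc = (-7)+4 = -3
k=2,j=3: odd sum, acc = (-3)-3 = -6
k=2,j=4: even sum, acc = (-6)+8 = 2
k=3,j=0: odd sum, acc = 2-0 = 2
k=3,j=1: even sum, acc = 2+3 = 5
k=3,j=2: odd sum, acc = 5-2 = 3
k=3,j=3: even sum, acc = 3+9 = 12
k=3,j=4: odd sum, acc = 12-4 = 8

8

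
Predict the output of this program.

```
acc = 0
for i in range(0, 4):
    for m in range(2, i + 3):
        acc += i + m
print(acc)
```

i=0,m=2: acc = 0+2 = 2
i=1,m=2: acc = 2+3 = 5
i=1,m=3: acc = 5+4 = 9
i=2,m=2: acc = 9+4 = 13
i=2,m=3: acc = 13+5 = 18
i=2,m=4: acc = 18+6 = 24
i=3,m=2: acc = 24+5 = 29
i=3,m=3: acc = 29+6 = 35
i=3,m=4: acc = 35+7 = 42
i=3,m=5: acc = 42+8 = 50

50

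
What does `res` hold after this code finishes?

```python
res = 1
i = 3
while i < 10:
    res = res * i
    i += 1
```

181440

i=3: res = 1*3 = 3
i=4: res = 3*4 = 12
i=5: res = 12*5 = 60
i=6: res = 60*6 = 360
i=7: res = 360*7 = 2520
i=8: res = 2520*8 = 20160
i=9: res = 20160*9 = 181440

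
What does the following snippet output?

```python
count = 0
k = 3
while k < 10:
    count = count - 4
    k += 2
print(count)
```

-16

k=3: count = 0-4 = -4
k=5: count = (-4)-4 = -8
k=7: count = (-8)-4 = -12
k=9: count = (-12)-4 = -16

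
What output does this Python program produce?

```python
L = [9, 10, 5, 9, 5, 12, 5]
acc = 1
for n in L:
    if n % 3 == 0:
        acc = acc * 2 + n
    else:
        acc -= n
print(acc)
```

-1

n=9: %3==0, acc = 1*2+9 = 11
n=10: not %3==0, acc = 11-10 = 1
n=5: not %3==0, acc = 1-5 = -4
n=9: %3==0, acc = (-4)*2+9 = 1
n=5: not %3==0, acc = 1-5 = -4
n=12: %3==0, acc = (-4)*2+12 = 4
n=5: not %3==0, acc = 4-5 = -1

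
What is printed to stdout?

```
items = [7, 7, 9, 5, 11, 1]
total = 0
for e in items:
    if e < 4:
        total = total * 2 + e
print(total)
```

e=7: not <4
e=7: not <4
e=9: not <4
e=5: not <4
e=11: not <4
e=1: <4, total = 0*2+1 = 1

1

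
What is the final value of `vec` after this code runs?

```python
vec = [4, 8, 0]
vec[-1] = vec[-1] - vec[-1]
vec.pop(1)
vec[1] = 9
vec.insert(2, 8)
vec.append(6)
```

[4, 9, 8, 6]

vec[-1] = vec[-1]-vec[-1] = 0-0 = 0 → [4, 8, 0]
pop(1) removes 8 → [4, 0]
vec[1] = 9 → [4, 9]
insert 8 at 2 → [4, 9, 8]
append 6 → [4, 9, 8, 6]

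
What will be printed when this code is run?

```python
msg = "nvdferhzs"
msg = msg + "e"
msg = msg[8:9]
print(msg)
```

s

+ 'e' → 'nvdferhzse'
slice [8:9] → 's'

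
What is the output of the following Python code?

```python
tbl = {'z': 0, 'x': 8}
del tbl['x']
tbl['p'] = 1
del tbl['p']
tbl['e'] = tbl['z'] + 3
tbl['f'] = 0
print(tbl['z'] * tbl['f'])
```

0

del 'x' → {'z': 0}
tbl['p'] = 1 → {'z': 0, 'p': 1}
del 'p' → {'z': 0}
tbl['e'] = tbl['z']+3 = 3 → {'z': 0, 'e': 3}
tbl['f'] = 0 → {'z': 0, 'e': 3, 'f': 0}
tbl['z']*tbl['f'] = 0*0 = 0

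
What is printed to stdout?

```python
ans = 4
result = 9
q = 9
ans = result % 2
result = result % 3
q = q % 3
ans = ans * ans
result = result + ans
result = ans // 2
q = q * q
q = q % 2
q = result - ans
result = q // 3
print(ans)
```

1

ans = 9%2 = 1
result = 9%3 = 0
q = 9%3 = 0
ans = 1*1 = 1
result = 0+1 = 1
result = 1//2 = 0
q = 0*0 = 0
q = 0%2 = 0
q = 0-1 = -1
result = (-1)//3 = -1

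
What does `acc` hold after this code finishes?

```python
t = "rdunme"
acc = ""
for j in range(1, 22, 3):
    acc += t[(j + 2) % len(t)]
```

'nrnrnrn'

j=1: add t[3]='n' → 'n'
j=4: add t[0]='r' → 'nr'
j=7: add t[3]='n' → 'nrn'
j=10: add t[0]='r' → 'nrnr'
j=13: add t[3]='n' → 'nrnrn'
j=16: add t[0]='r' → 'nrnrnr'
j=19: add t[3]='n' → 'nrnrnrn'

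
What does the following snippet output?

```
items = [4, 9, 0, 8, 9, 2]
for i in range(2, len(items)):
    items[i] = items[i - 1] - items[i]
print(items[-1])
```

i=2: items[2] = 9-0 = 9 → [4, 9, 9, 8, 9, 2]
i=3: items[3] = 9-8 = 1 → [4, 9, 9, 1, 9, 2]
i=4: items[4] = 1-9 = -8 → [4, 9, 9, 1, -8, 2]
i=5: items[5] = (-8)-2 = -10 → [4, 9, 9, 1, -8, -10]

-10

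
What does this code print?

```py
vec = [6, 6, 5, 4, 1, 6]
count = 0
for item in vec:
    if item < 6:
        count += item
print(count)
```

10

item=6: not <6
item=6: not <6
item=5: <6, count = 0+5 = 5
item=4: <6, count = 5+4 = 9
item=1: <6, count = 9+1 = 10
item=6: not <6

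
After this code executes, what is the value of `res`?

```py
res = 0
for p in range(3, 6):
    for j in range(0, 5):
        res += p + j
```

90

p=3,j=0: res = 0+3 = 3
p=3,j=1: res = 3+4 = 7
p=3,j=2: res = 7+5 = 12
p=3,j=3: res = 12+6 = 18
p=3,j=4: res = 18+7 = 25
p=4,j=0: res = 25+4 = 29
p=4,j=1: res = 29+5 = 34
p=4,j=2: res = 34+6 = 40
p=4,j=3: res = 40+7 = 47
p=4,j=4: res = 47+8 = 55
p=5,j=0: res = 55+5 = 60
p=5,j=1: res = 60+6 = 66
p=5,j=2: res = 66+7 = 73
p=5,j=3: res = 73+8 = 81
p=5,j=4: res = 81+9 = 90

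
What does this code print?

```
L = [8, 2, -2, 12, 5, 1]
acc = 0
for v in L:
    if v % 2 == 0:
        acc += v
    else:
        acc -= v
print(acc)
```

14

v=8: even, acc = 0+8 = 8
v=2: even, acc = 8+2 = 10
v=-2: even, acc = 10+(-2) = 8
v=12: even, acc = 8+12 = 20
v=5: not even, acc = 20-5 = 15
v=1: not even, acc = 15-1 = 14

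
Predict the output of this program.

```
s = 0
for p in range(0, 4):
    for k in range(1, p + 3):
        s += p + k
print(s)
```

p=0,k=1: s = 0+1 = 1
p=0,k=2: s = 1+2 = 3
p=1,k=1: s = 3+2 = 5
p=1,k=2: s = 5+3 = 8
p=1,k=3: s = 8+4 = 12
p=2,k=1: s = 12+3 = 15
p=2,k=2: s = 15+4 = 19
p=2,k=3: s = 19+5 = 24
p=2,k=4: s = 24+6 = 30
p=3,k=1: s = 30+4 = 34
p=3,k=2: s = 34+5 = 39
p=3,k=3: s = 39+6 = 45
p=3,k=4: s = 45+7 = 52
p=3,k=5: s = 52+8 = 60

60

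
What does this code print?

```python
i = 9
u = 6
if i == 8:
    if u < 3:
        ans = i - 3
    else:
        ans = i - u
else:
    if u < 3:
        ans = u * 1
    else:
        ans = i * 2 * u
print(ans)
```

108

i=9, u=6
i == 8 is False; u < 3 is False
→ ans = i * 2 * u = 108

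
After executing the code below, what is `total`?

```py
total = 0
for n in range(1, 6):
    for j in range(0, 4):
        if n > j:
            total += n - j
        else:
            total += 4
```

58

n=1,j=0: 1>0, total = 0+1 = 1
n=1,j=1: not 1>1, total = 1+4 = 5
n=1,j=2: not 1>2, total = 5+4 = 9
n=1,j=3: not 1>3, total = 9+4 = 13
n=2,j=0: 2>0, total = 13+2 = 15
n=2,j=1: 2>1, total = 15+1 = 16
n=2,j=2: not 2>2, total = 16+4 = 20
n=2,j=3: not 2>3, total = 20+4 = 24
n=3,j=0: 3>0, total = 24+3 = 27
n=3,j=1: 3>1, total = 27+2 = 29
n=3,j=2: 3>2, total = 29+1 = 30
n=3,j=3: not 3>3, total = 30+4 = 34
n=4,j=0: 4>0, total = 34+4 = 38
n=4,j=1: 4>1, total = 38+3 = 41
n=4,j=2: 4>2, total = 41+2 = 43
n=4,j=3: 4>3, total = 43+1 = 44
n=5,j=0: 5>0, total = 44+5 = 49
n=5,j=1: 5>1, total = 49+4 = 53
n=5,j=2: 5>2, total = 53+3 = 56
n=5,j=3: 5>3, total = 56+2 = 58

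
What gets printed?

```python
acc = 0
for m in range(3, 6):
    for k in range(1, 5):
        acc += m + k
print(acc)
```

78

m=3,k=1: acc = 0+4 = 4
m=3,k=2: acc = 4+5 = 9
m=3,k=3: acc = 9+6 = 15
m=3,k=4: acc = 15+7 = 22
m=4,k=1: acc = 22+5 = 27
m=4,k=2: acc = 27+6 = 33
m=4,k=3: acc = 33+7 = 40
m=4,k=4: acc = 40+8 = 48
m=5,k=1: acc = 48+6 = 54
m=5,k=2: acc = 54+7 = 61
m=5,k=3: acc = 61+8 = 69
m=5,k=4: acc = 69+9 = 78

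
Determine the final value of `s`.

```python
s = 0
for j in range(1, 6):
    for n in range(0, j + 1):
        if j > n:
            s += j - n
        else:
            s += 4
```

j=1,n=0: 1>0, s = 0+1 = 1
j=1,n=1: not 1>1, s = 1+4 = 5
j=2,n=0: 2>0, s = 5+2 = 7
j=2,n=1: 2>1, s = 7+1 = 8
j=2,n=2: not 2>2, s = 8+4 = 12
j=3,n=0: 3>0, s = 12+3 = 15
j=3,n=1: 3>1, s = 15+2 = 17
j=3,n=2: 3>2, s = 17+1 = 18
j=3,n=3: not 3>3, s = 18+4 = 22
j=4,n=0: 4>0, s = 22+4 = 26
j=4,n=1: 4>1, s = 26+3 = 29
j=4,n=2: 4>2, s = 29+2 = 31
j=4,n=3: 4>3, s = 31+1 = 32
j=4,n=4: not 4>4, s = 32+4 = 36
j=5,n=0: 5>0, s = 36+5 = 41
j=5,n=1: 5>1, s = 41+4 = 45
j=5,n=2: 5>2, s = 45+3 = 48
j=5,n=3: 5>3, s = 48+2 = 50
j=5,n=4: 5>4, s = 50+1 = 51
j=5,n=5: not 5>5, s = 51+4 = 55

55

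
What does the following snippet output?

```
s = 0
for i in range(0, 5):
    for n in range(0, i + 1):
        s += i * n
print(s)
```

65

i=0,n=0: s = 0+0 = 0
i=1,n=0: s = 0+0 = 0
i=1,n=1: s = 0+1 = 1
i=2,n=0: s = 1+0 = 1
i=2,n=1: s = 1+2 = 3
i=2,n=2: s = 3+4 = 7
i=3,n=0: s = 7+0 = 7
i=3,n=1: s = 7+3 = 10
i=3,n=2: s = 10+6 = 16
i=3,n=3: s = 16+9 = 25
i=4,n=0: s = 25+0 = 25
i=4,n=1: s = 25+4 = 29
i=4,n=2: s = 29+8 = 37
i=4,n=3: s = 37+12 = 49
i=4,n=4: s = 49+16 = 65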